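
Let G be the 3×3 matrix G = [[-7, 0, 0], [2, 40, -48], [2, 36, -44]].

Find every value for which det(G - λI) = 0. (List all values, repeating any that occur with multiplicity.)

-8, -7, 4

The characteristic polynomial is p(μ) = det(μI - G).
Cofactor expansion gives p(μ) = μ^3 + 11μ^2 - 4μ - 224.
Rational-root test: μ = -8 gives p(-8) = 0.
Dividing by (μ + 8) leaves μ^2 + 3μ - 28.
The quadratic factors as (μ + 7)·(μ - 4).
Eigenvalues: -8, -7, 4.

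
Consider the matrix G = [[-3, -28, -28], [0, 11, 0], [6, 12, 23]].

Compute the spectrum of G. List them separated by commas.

The characteristic polynomial is p(λ) = det(λI - G).
Cofactor expansion gives p(λ) = λ^3 - 31λ^2 + 319λ - 1089.
Rational-root test: λ = 9 gives p(9) = 0.
Dividing by (λ - 9) leaves λ^2 - 22λ + 121.
The quadratic factor is (λ - 11)^2.
Eigenvalues: 9, 11, 11.

9, 11, 11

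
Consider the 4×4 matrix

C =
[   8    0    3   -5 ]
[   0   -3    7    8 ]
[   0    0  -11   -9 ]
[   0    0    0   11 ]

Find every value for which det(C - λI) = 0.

C is upper triangular, so its eigenvalues are the diagonal entries.
Diagonal: 8, -3, -11, 11.

-11, -3, 8, 11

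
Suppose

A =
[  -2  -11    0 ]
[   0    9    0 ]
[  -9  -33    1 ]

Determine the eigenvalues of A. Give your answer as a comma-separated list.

The characteristic polynomial is p(λ) = det(λI - A).
Expanding the 3×3 determinant: p(λ) = λ^3 - 8λ^2 - 11λ + 18.
Since p(-2) = 0, λ = -2 is a root.
Dividing by (λ + 2) leaves λ^2 - 10λ + 9.
The quadratic factors as (λ - 1)·(λ - 9).
Eigenvalues: -2, 1, 9.

-2, 1, 9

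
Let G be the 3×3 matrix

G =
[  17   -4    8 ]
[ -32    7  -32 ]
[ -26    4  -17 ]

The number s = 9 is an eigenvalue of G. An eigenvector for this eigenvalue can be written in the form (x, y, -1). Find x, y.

We need (G - 9I)v = 0.
G - 9I = [[8, -4, 8], [-32, -2, -32], [-26, 4, -26]].
Row 1: (8)·x + (-4)·y + (8)·-1 = 0
Row 2: (-32)·x + (-2)·y + (-32)·-1 = 0
Row 3: (-26)·x + (4)·y + (-26)·-1 = 0
Solving gives x = 1, y = 0.
Check: G·(1, 0, -1) = (9, 0, -9) = 9·(1, 0, -1).

1, 0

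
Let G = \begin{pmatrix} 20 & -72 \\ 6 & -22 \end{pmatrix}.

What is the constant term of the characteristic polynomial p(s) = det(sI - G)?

p(0) = det(0·I − G) = det(−G) = (−1)^2·det(G).
det(G) = -8, so p(0) = -8.

-8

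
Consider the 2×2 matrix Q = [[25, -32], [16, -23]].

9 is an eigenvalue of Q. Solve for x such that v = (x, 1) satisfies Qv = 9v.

We need (Q - 9I)v = 0.
Q - 9I = [[16, -32], [16, -32]].
Row 1: (16)·x + (-32)·1 = 0
Row 2: (16)·x + (-32)·1 = 0
Solving gives x = 2.
Check: Q·(2, 1) = (18, 9) = 9·(2, 1).

2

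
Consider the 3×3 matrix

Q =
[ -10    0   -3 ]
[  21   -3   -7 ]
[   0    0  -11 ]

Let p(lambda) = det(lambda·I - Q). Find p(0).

p(0) = det(0·I − Q) = det(−Q) = (−1)^3·det(Q).
det(Q) = -330, so p(0) = 330.

330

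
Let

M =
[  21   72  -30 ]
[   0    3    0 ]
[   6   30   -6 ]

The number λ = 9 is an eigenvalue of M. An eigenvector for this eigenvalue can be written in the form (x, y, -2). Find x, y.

We need (M - 9I)v = 0.
M - 9I = [[12, 72, -30], [0, -6, 0], [6, 30, -15]].
Row 1: (12)·x + (72)·y + (-30)·-2 = 0
Row 2: (0)·x + (-6)·y + (0)·-2 = 0
Row 3: (6)·x + (30)·y + (-15)·-2 = 0
Solving gives x = -5, y = 0.
Check: M·(-5, 0, -2) = (-45, 0, -18) = 9·(-5, 0, -2).

-5, 0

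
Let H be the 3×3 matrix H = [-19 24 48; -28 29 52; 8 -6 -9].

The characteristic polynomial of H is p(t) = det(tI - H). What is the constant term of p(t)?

p(t) = t^3 - t^2 - 41t + 105.
The constant term is 105.

105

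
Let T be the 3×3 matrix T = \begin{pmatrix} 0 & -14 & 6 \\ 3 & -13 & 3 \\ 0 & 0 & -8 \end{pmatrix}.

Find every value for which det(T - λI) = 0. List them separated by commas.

Set up det(rI - T) = 0.
Expanding the 3×3 determinant: p(r) = r^3 + 21r^2 + 146r + 336.
Try r = -6: p(-6) = 0, so -6 is a root.
Dividing by (r + 6) leaves r^2 + 15r + 56.
The quadratic factors as (r + 8)·(r + 7).
Eigenvalues: -8, -7, -6.

-8, -7, -6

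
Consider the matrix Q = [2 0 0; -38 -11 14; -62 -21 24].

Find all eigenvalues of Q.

2, 3, 10

Set up det(lambda·I - Q) = 0.
Expanding along the first row, p(lambda) = lambda^3 - 15·lambda^2 + 56·lambda - 60.
Try lambda = 3: p(3) = 0, so 3 is a root.
Factor out (lambda - 3): p(lambda) = (lambda - 3)·(lambda^2 - 12·lambda + 20).
The quadratic factors as (lambda - 2)·(lambda - 10).
Eigenvalues: 2, 3, 10.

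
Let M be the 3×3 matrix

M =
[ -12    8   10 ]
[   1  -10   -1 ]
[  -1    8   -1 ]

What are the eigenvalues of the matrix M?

Compute the characteristic polynomial p(t) = det(tI - M).
Cofactor expansion gives p(t) = t^3 + 23t^2 + 152t + 220.
Try t = -10: p(-10) = 0, so -10 is a root.
Dividing by (t + 10) leaves t^2 + 13t + 22.
The quadratic factors as (t + 11)·(t + 2).
Eigenvalues: -11, -10, -2.

-11, -10, -2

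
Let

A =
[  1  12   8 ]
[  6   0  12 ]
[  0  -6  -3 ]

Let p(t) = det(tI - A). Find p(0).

0

p(0) = det(0·I − A) = det(−A) = (−1)^3·det(A).
det(A) = 0, so p(0) = 0.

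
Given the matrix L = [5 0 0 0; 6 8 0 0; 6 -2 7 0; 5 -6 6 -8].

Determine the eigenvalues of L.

L is lower triangular, so its eigenvalues are the diagonal entries.
Diagonal: 5, 8, 7, -8.

-8, 5, 7, 8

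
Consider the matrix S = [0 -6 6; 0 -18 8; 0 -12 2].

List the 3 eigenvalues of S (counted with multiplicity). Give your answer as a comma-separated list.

Set up det(lambda·I - S) = 0.
Expanding the 3×3 determinant: p(lambda) = lambda^3 + 16·lambda^2 + 60·lambda.
Try lambda = -6: p(-6) = 0, so -6 is a root.
Dividing by (lambda + 6) leaves lambda^2 + 10·lambda.
The quadratic factors as (lambda + 10)·lambda.
Eigenvalues: -10, -6, 0.

-10, -6, 0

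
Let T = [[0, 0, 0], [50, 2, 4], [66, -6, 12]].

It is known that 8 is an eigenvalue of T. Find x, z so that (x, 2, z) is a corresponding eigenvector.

We need (T - 8I)v = 0.
T - 8I = [[-8, 0, 0], [50, -6, 4], [66, -6, 4]].
Row 1: (-8)·x + (0)·2 + (0)·z = 0
Row 2: (50)·x + (-6)·2 + (4)·z = 0
Row 3: (66)·x + (-6)·2 + (4)·z = 0
Solving gives x = 0, z = 3.
Check: T·(0, 2, 3) = (0, 16, 24) = 8·(0, 2, 3).

0, 3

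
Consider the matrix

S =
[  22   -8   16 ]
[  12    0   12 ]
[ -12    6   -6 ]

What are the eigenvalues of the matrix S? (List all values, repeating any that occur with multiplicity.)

4, 6, 6

Set up det(μI - S) = 0.
Expanding along the first row, p(μ) = μ^3 - 16μ^2 + 84μ - 144.
Since p(6) = 0, μ = 6 is a root.
Factor out (μ - 6): p(μ) = (μ - 6)·(μ^2 - 10μ + 24).
The quadratic factors as (μ - 4)·(μ - 6).
Eigenvalues: 4, 6, 6.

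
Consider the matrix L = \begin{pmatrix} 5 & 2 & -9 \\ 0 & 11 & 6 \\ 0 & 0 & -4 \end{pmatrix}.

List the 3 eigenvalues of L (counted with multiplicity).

L is upper triangular, so its eigenvalues are the diagonal entries.
Diagonal: 5, 11, -4.

-4, 5, 11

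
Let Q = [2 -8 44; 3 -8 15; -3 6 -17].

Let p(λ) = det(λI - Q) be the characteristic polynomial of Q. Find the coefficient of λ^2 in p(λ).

The coefficient of λ^2 of det(λI - Q) is −trace(Q).
trace(Q) = (2) + (-8) + (-17) = -23, so the coefficient is 23.

23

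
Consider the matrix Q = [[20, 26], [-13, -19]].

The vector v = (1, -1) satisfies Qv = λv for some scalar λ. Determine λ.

-6

Compute Qv: Q·(1, -1) = (-6, 6).
Since Qv = λv, compare component 1: -6 = λ·1, so λ = -6.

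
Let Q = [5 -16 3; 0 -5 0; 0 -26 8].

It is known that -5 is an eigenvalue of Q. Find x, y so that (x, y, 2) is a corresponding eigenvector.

1, 1

We need (Q + 5I)v = 0.
Q + 5I = [[10, -16, 3], [0, 0, 0], [0, -26, 13]].
Row 1: (10)·x + (-16)·y + (3)·2 = 0
Row 2: (0)·x + (0)·y + (0)·2 = 0
Row 3: (0)·x + (-26)·y + (13)·2 = 0
Solving gives x = 1, y = 1.
Check: Q·(1, 1, 2) = (-5, -5, -10) = -5·(1, 1, 2).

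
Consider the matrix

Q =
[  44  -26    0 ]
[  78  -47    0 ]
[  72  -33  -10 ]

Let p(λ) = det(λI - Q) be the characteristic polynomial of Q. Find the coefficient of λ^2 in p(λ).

13

The coefficient of λ^2 of det(λI - Q) is −trace(Q).
trace(Q) = (44) + (-47) + (-10) = -13, so the coefficient is 13.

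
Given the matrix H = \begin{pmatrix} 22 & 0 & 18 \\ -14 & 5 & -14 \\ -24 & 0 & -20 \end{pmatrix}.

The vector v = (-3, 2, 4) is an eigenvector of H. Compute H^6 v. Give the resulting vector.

First find the eigenvalue: Hv = (6, -4, -8) = -2·(-3, 2, 4), so λ = -2.
Then H^6 v = λ^6·v = (-2)^6·(-3, 2, 4) = 64·(-3, 2, 4) = (-192, 128, 256).

(-192, 128, 256)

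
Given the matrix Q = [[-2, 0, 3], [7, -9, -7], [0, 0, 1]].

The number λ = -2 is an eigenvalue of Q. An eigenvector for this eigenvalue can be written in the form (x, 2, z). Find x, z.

2, 0

We need (Q + 2I)v = 0.
Q + 2I = [[0, 0, 3], [7, -7, -7], [0, 0, 3]].
Row 1: (0)·x + (0)·2 + (3)·z = 0
Row 2: (7)·x + (-7)·2 + (-7)·z = 0
Row 3: (0)·x + (0)·2 + (3)·z = 0
Solving gives x = 2, z = 0.
Check: Q·(2, 2, 0) = (-4, -4, 0) = -2·(2, 2, 0).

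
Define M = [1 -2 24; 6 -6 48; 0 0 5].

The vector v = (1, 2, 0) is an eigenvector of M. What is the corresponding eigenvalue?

-3

Compute Mv: M·(1, 2, 0) = (-3, -6, 0).
Since Mv = λv, compare component 1: -3 = λ·1, so λ = -3.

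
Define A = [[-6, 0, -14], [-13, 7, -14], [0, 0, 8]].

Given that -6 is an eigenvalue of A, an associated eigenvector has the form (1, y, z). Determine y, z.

We need (A + 6I)v = 0.
A + 6I = [[0, 0, -14], [-13, 13, -14], [0, 0, 14]].
Row 1: (0)·1 + (0)·y + (-14)·z = 0
Row 2: (-13)·1 + (13)·y + (-14)·z = 0
Row 3: (0)·1 + (0)·y + (14)·z = 0
Solving gives y = 1, z = 0.
Check: A·(1, 1, 0) = (-6, -6, 0) = -6·(1, 1, 0).

1, 0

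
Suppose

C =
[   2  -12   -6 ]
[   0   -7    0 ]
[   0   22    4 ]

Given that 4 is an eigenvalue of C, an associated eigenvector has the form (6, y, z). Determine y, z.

0, -2

We need (C - 4I)v = 0.
C - 4I = [[-2, -12, -6], [0, -11, 0], [0, 22, 0]].
Row 1: (-2)·6 + (-12)·y + (-6)·z = 0
Row 2: (0)·6 + (-11)·y + (0)·z = 0
Row 3: (0)·6 + (22)·y + (0)·z = 0
Solving gives y = 0, z = -2.
Check: C·(6, 0, -2) = (24, 0, -8) = 4·(6, 0, -2).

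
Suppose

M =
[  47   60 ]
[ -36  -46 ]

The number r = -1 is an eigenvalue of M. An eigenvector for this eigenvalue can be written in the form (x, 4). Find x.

-5

We need (M + 1I)v = 0.
M + 1I = [[48, 60], [-36, -45]].
Row 1: (48)·x + (60)·4 = 0
Row 2: (-36)·x + (-45)·4 = 0
Solving gives x = -5.
Check: M·(-5, 4) = (5, -4) = -1·(-5, 4).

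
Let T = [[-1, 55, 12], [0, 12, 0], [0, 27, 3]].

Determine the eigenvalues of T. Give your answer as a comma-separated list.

-1, 3, 12

The characteristic polynomial is p(r) = det(rI - T).
Expanding along the first row, p(r) = r^3 - 14r^2 + 21r + 36.
Try r = -1: p(-1) = 0, so -1 is a root.
Factor out (r + 1): p(r) = (r + 1)·(r^2 - 15r + 36).
The quadratic factors as (r - 3)·(r - 12).
Eigenvalues: -1, 3, 12.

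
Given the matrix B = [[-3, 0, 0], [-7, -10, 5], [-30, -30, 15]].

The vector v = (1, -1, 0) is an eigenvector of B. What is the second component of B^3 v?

27

First find the eigenvalue: Bv = (-3, 3, 0) = -3·(1, -1, 0), so λ = -3.
Then B^3 v = λ^3·v = (-3)^3·(1, -1, 0) = -27·(1, -1, 0) = (-27, 27, 0).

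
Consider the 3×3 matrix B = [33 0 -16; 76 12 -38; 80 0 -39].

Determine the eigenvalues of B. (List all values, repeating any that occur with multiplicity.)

-7, 1, 12

The characteristic polynomial is p(λ) = det(λI - B).
Expanding the 3×3 determinant: p(λ) = λ^3 - 6λ^2 - 79λ + 84.
Rational-root test: λ = -7 gives p(-7) = 0.
Dividing by (λ + 7) leaves λ^2 - 13λ + 12.
The quadratic factors as (λ - 1)·(λ - 12).
Eigenvalues: -7, 1, 12.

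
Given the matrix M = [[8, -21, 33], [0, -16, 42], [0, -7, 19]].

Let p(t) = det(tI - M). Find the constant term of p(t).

p(t) = t^3 - 11t^2 + 14t + 80.
The constant term is 80.

80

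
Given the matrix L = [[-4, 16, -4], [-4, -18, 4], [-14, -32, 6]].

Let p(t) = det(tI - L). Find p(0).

p(0) = det(0·I − L) = det(−L) = (−1)^3·det(L).
det(L) = -96, so p(0) = 96.

96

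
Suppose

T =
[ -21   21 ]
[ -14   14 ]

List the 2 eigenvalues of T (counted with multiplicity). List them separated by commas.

det(T - λI) = (-21 - λ)(14 - λ) - (21)·(-14) = λ^2 + 7λ.
This factors as (λ + 7)·λ = 0.
Eigenvalues: -7, 0.

-7, 0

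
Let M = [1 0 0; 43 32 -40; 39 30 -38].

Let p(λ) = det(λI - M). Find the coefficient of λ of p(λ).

-22

p(λ) = λ^3 + 5λ^2 - 22λ + 16.
The coefficient of λ is -22.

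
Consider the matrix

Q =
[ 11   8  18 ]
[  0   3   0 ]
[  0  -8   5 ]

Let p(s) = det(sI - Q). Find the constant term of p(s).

-165

p(s) = s^3 - 19s^2 + 103s - 165.
The constant term is -165.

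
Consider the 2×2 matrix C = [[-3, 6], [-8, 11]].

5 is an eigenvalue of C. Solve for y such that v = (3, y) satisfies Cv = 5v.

4

We need (C - 5I)v = 0.
C - 5I = [[-8, 6], [-8, 6]].
Row 1: (-8)·3 + (6)·y = 0
Row 2: (-8)·3 + (6)·y = 0
Solving gives y = 4.
Check: C·(3, 4) = (15, 20) = 5·(3, 4).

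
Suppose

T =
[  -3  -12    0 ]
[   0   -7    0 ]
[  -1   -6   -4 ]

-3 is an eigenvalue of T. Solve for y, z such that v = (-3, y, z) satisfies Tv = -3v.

0, 3

We need (T + 3I)v = 0.
T + 3I = [[0, -12, 0], [0, -4, 0], [-1, -6, -1]].
Row 1: (0)·-3 + (-12)·y + (0)·z = 0
Row 2: (0)·-3 + (-4)·y + (0)·z = 0
Row 3: (-1)·-3 + (-6)·y + (-1)·z = 0
Solving gives y = 0, z = 3.
Check: T·(-3, 0, 3) = (9, 0, -9) = -3·(-3, 0, 3).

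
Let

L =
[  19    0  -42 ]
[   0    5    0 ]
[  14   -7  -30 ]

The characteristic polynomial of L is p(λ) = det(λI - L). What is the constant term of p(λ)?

p(λ) = λ^3 + 6λ^2 - 37λ - 90.
The constant term is -90.

-90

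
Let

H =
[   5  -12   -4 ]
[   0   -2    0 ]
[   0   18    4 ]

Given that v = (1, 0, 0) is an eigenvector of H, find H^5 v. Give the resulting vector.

First find the eigenvalue: Hv = (5, 0, 0) = 5·(1, 0, 0), so λ = 5.
Then H^5 v = λ^5·v = 5^5·(1, 0, 0) = 3125·(1, 0, 0) = (3125, 0, 0).

(3125, 0, 0)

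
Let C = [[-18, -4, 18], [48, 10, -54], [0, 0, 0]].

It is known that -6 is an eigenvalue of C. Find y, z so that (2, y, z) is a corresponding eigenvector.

-6, 0

We need (C + 6I)v = 0.
C + 6I = [[-12, -4, 18], [48, 16, -54], [0, 0, 6]].
Row 1: (-12)·2 + (-4)·y + (18)·z = 0
Row 2: (48)·2 + (16)·y + (-54)·z = 0
Row 3: (0)·2 + (0)·y + (6)·z = 0
Solving gives y = -6, z = 0.
Check: C·(2, -6, 0) = (-12, 36, 0) = -6·(2, -6, 0).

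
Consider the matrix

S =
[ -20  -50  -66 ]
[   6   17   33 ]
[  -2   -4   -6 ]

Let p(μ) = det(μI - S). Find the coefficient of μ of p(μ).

-22

p(μ) = μ^3 + 9μ^2 - 22μ - 240.
The coefficient of μ is -22.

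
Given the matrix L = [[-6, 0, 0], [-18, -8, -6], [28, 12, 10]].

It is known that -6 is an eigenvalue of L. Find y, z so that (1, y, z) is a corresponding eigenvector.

3, -4

We need (L + 6I)v = 0.
L + 6I = [[0, 0, 0], [-18, -2, -6], [28, 12, 16]].
Row 1: (0)·1 + (0)·y + (0)·z = 0
Row 2: (-18)·1 + (-2)·y + (-6)·z = 0
Row 3: (28)·1 + (12)·y + (16)·z = 0
Solving gives y = 3, z = -4.
Check: L·(1, 3, -4) = (-6, -18, 24) = -6·(1, 3, -4).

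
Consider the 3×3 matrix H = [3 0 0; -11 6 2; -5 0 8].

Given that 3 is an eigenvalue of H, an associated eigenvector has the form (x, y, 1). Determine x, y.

1, 3

We need (H - 3I)v = 0.
H - 3I = [[0, 0, 0], [-11, 3, 2], [-5, 0, 5]].
Row 1: (0)·x + (0)·y + (0)·1 = 0
Row 2: (-11)·x + (3)·y + (2)·1 = 0
Row 3: (-5)·x + (0)·y + (5)·1 = 0
Solving gives x = 1, y = 3.
Check: H·(1, 3, 1) = (3, 9, 3) = 3·(1, 3, 1).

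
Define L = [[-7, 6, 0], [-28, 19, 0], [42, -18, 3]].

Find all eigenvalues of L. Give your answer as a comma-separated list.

3, 5, 7

Set up det(μI - L) = 0.
Expanding along the first row, p(μ) = μ^3 - 15μ^2 + 71μ - 105.
Try μ = 5: p(5) = 0, so 5 is a root.
Dividing by (μ - 5) leaves μ^2 - 10μ + 21.
The quadratic factors as (μ - 3)·(μ - 7).
Eigenvalues: 3, 5, 7.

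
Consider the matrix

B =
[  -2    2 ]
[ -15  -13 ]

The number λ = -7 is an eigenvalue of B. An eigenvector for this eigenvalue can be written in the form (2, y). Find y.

We need (B + 7I)v = 0.
B + 7I = [[5, 2], [-15, -6]].
Row 1: (5)·2 + (2)·y = 0
Row 2: (-15)·2 + (-6)·y = 0
Solving gives y = -5.
Check: B·(2, -5) = (-14, 35) = -7·(2, -5).

-5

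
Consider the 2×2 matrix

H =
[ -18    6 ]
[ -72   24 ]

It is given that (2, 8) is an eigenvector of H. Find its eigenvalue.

Compute Hv: H·(2, 8) = (12, 48).
Since Hv = λv, compare component 1: 12 = λ·2, so λ = 6.

6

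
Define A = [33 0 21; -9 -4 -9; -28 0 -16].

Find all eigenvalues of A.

-4, 5, 12

Compute the characteristic polynomial p(μ) = det(μI - A).
Cofactor expansion gives p(μ) = μ^3 - 13μ^2 - 8μ + 240.
Try μ = -4: p(-4) = 0, so -4 is a root.
Factor out (μ + 4): p(μ) = (μ + 4)·(μ^2 - 17μ + 60).
The quadratic factors as (μ - 5)·(μ - 12).
Eigenvalues: -4, 5, 12.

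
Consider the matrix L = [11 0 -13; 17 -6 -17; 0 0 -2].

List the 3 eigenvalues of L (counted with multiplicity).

The characteristic polynomial is p(λ) = det(λI - L).
Cofactor expansion gives p(λ) = λ^3 - 3λ^2 - 76λ - 132.
Try λ = -6: p(-6) = 0, so -6 is a root.
Factor out (λ + 6): p(λ) = (λ + 6)·(λ^2 - 9λ - 22).
The quadratic factors as (λ + 2)·(λ - 11).
Eigenvalues: -6, -2, 11.

-6, -2, 11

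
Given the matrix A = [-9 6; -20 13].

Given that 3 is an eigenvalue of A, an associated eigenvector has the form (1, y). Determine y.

We need (A - 3I)v = 0.
A - 3I = [[-12, 6], [-20, 10]].
Row 1: (-12)·1 + (6)·y = 0
Row 2: (-20)·1 + (10)·y = 0
Solving gives y = 2.
Check: A·(1, 2) = (3, 6) = 3·(1, 2).

2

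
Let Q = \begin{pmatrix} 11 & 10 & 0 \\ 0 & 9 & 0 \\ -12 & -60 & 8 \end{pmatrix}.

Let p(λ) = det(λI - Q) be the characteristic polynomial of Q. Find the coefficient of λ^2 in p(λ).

The coefficient of λ^2 of det(λI - Q) is −trace(Q).
trace(Q) = (11) + (9) + (8) = 28, so the coefficient is -28.

-28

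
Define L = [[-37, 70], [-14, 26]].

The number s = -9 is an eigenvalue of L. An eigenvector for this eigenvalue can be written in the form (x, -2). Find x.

We need (L + 9I)v = 0.
L + 9I = [[-28, 70], [-14, 35]].
Row 1: (-28)·x + (70)·-2 = 0
Row 2: (-14)·x + (35)·-2 = 0
Solving gives x = -5.
Check: L·(-5, -2) = (45, 18) = -9·(-5, -2).

-5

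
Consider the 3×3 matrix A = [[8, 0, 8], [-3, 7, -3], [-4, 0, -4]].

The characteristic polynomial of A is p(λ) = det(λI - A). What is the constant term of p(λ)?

0

p(λ) = λ^3 - 11λ^2 + 28λ.
The constant term is 0.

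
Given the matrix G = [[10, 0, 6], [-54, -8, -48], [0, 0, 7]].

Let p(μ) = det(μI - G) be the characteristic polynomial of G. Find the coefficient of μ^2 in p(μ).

-9

The coefficient of μ^2 of det(μI - G) is −trace(G).
trace(G) = (10) + (-8) + (7) = 9, so the coefficient is -9.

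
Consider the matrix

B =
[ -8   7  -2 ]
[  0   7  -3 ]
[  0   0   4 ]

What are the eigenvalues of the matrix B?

-8, 4, 7

B is upper triangular, so its eigenvalues are the diagonal entries.
Diagonal: -8, 7, 4.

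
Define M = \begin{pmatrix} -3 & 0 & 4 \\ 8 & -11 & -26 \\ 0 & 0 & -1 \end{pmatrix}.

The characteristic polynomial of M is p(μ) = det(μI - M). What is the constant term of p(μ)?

p(μ) = μ^3 + 15μ^2 + 47μ + 33.
The constant term is 33.

33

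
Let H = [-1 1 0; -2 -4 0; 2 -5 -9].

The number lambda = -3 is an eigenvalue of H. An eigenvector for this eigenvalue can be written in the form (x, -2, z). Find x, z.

We need (H + 3I)v = 0.
H + 3I = [[2, 1, 0], [-2, -1, 0], [2, -5, -6]].
Row 1: (2)·x + (1)·-2 + (0)·z = 0
Row 2: (-2)·x + (-1)·-2 + (0)·z = 0
Row 3: (2)·x + (-5)·-2 + (-6)·z = 0
Solving gives x = 1, z = 2.
Check: H·(1, -2, 2) = (-3, 6, -6) = -3·(1, -2, 2).

1, 2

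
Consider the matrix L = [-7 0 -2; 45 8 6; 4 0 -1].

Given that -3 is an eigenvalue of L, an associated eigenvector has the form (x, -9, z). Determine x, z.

3, -6

We need (L + 3I)v = 0.
L + 3I = [[-4, 0, -2], [45, 11, 6], [4, 0, 2]].
Row 1: (-4)·x + (0)·-9 + (-2)·z = 0
Row 2: (45)·x + (11)·-9 + (6)·z = 0
Row 3: (4)·x + (0)·-9 + (2)·z = 0
Solving gives x = 3, z = -6.
Check: L·(3, -9, -6) = (-9, 27, 18) = -3·(3, -9, -6).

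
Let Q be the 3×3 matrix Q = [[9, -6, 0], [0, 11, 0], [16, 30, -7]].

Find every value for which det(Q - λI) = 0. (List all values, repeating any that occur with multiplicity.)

Set up det(rI - Q) = 0.
Expanding the 3×3 determinant: p(r) = r^3 - 13r^2 - 41r + 693.
Since p(11) = 0, r = 11 is a root.
Factor out (r - 11): p(r) = (r - 11)·(r^2 - 2r - 63).
The quadratic factors as (r + 7)·(r - 9).
Eigenvalues: -7, 9, 11.

-7, 9, 11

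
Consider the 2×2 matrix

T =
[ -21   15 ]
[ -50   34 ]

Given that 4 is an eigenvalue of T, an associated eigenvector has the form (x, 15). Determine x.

9

We need (T - 4I)v = 0.
T - 4I = [[-25, 15], [-50, 30]].
Row 1: (-25)·x + (15)·15 = 0
Row 2: (-50)·x + (30)·15 = 0
Solving gives x = 9.
Check: T·(9, 15) = (36, 60) = 4·(9, 15).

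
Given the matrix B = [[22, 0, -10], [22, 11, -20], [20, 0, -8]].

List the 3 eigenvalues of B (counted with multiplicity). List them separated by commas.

Set up det(λI - B) = 0.
Expanding the 3×3 determinant: p(λ) = λ^3 - 25λ^2 + 178λ - 264.
Since p(11) = 0, λ = 11 is a root.
Dividing by (λ - 11) leaves λ^2 - 14λ + 24.
The quadratic factors as (λ - 2)·(λ - 12).
Eigenvalues: 2, 11, 12.

2, 11, 12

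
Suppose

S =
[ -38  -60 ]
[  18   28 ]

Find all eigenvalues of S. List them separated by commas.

det(S - sI) = (-38 - s)(28 - s) - (-60)·(18) = s^2 + 10s + 16.
This factors as (s + 8)·(s + 2) = 0.
Eigenvalues: -8, -2.

-8, -2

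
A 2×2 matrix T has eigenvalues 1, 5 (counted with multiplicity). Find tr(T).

6

trace(T) is the sum of the eigenvalues: (1) + (5) = 6.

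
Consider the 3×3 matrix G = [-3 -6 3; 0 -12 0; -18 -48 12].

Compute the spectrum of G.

Compute the characteristic polynomial p(λ) = det(λI - G).
Expanding the 3×3 determinant: p(λ) = λ^3 + 3λ^2 - 90λ + 216.
Try λ = 3: p(3) = 0, so 3 is a root.
Factor out (λ - 3): p(λ) = (λ - 3)·(λ^2 + 6λ - 72).
The quadratic factors as (λ + 12)·(λ - 6).
Eigenvalues: -12, 3, 6.

-12, 3, 6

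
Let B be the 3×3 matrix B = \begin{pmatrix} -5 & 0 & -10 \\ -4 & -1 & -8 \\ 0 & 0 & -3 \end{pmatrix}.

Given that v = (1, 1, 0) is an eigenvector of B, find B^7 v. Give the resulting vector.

First find the eigenvalue: Bv = (-5, -5, 0) = -5·(1, 1, 0), so λ = -5.
Then B^7 v = λ^7·v = (-5)^7·(1, 1, 0) = -78125·(1, 1, 0) = (-78125, -78125, 0).

(-78125, -78125, 0)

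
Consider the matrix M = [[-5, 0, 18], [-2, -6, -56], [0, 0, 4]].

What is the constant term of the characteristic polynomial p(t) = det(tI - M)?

p(0) = det(0·I − M) = det(−M) = (−1)^3·det(M).
det(M) = 120, so p(0) = -120.

-120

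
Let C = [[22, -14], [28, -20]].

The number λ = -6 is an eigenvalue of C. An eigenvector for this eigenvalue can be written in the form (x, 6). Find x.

3

We need (C + 6I)v = 0.
C + 6I = [[28, -14], [28, -14]].
Row 1: (28)·x + (-14)·6 = 0
Row 2: (28)·x + (-14)·6 = 0
Solving gives x = 3.
Check: C·(3, 6) = (-18, -36) = -6·(3, 6).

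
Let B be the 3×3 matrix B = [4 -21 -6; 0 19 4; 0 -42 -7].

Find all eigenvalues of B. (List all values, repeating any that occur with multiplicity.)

The characteristic polynomial is p(λ) = det(λI - B).
Expanding along the first row, p(λ) = λ^3 - 16λ^2 + 83λ - 140.
Try λ = 4: p(4) = 0, so 4 is a root.
Factor out (λ - 4): p(λ) = (λ - 4)·(λ^2 - 12λ + 35).
The quadratic factors as (λ - 5)·(λ - 7).
Eigenvalues: 4, 5, 7.

4, 5, 7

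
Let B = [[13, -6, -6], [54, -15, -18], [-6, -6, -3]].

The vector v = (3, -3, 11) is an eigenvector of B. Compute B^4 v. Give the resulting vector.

(243, -243, 891)

First find the eigenvalue: Bv = (-9, 9, -33) = -3·(3, -3, 11), so λ = -3.
Then B^4 v = λ^4·v = (-3)^4·(3, -3, 11) = 81·(3, -3, 11) = (243, -243, 891).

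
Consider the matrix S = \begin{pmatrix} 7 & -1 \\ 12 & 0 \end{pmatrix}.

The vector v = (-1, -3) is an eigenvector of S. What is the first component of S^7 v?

First find the eigenvalue: Sv = (-4, -12) = 4·(-1, -3), so λ = 4.
Then S^7 v = λ^7·v = 4^7·(-1, -3) = 16384·(-1, -3) = (-16384, -49152).

-16384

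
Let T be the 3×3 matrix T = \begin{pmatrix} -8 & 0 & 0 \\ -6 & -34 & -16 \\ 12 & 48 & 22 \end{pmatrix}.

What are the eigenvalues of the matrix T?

Set up det(rI - T) = 0.
Cofactor expansion gives p(r) = r^3 + 20r^2 + 116r + 160.
Try r = -8: p(-8) = 0, so -8 is a root.
Dividing by (r + 8) leaves r^2 + 12r + 20.
The quadratic factors as (r + 10)·(r + 2).
Eigenvalues: -10, -8, -2.

-10, -8, -2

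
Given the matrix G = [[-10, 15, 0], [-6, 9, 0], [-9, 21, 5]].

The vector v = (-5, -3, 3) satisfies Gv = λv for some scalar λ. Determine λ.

Compute Gv: G·(-5, -3, 3) = (5, 3, -3).
Since Gv = λv, compare component 1: 5 = λ·-5, so λ = -1.

-1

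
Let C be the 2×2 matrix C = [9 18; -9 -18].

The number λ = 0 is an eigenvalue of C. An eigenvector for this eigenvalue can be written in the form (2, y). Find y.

-1

We need (C)v = 0.
C = [[9, 18], [-9, -18]].
Row 1: (9)·2 + (18)·y = 0
Row 2: (-9)·2 + (-18)·y = 0
Solving gives y = -1.
Check: C·(2, -1) = (0, 0) = 0·(2, -1).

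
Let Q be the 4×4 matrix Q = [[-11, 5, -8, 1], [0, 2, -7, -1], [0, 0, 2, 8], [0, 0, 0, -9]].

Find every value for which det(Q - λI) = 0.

-11, -9, 2, 2

Q is upper triangular, so its eigenvalues are the diagonal entries.
Diagonal: -11, 2, 2, -9.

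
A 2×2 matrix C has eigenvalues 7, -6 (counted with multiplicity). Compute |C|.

det(C) is the product of the eigenvalues: (7) · (-6) = -42.

-42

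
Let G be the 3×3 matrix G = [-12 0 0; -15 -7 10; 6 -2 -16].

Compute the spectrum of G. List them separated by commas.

Compute the characteristic polynomial p(r) = det(rI - G).
Expanding the 3×3 determinant: p(r) = r^3 + 35r^2 + 408r + 1584.
Try r = -11: p(-11) = 0, so -11 is a root.
Dividing by (r + 11) leaves r^2 + 24r + 144.
The quadratic factor is (r + 12)^2.
Eigenvalues: -12, -12, -11.

-12, -12, -11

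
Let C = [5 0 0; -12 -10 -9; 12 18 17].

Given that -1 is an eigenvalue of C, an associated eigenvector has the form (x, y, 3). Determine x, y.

We need (C + 1I)v = 0.
C + 1I = [[6, 0, 0], [-12, -9, -9], [12, 18, 18]].
Row 1: (6)·x + (0)·y + (0)·3 = 0
Row 2: (-12)·x + (-9)·y + (-9)·3 = 0
Row 3: (12)·x + (18)·y + (18)·3 = 0
Solving gives x = 0, y = -3.
Check: C·(0, -3, 3) = (0, 3, -3) = -1·(0, -3, 3).

0, -3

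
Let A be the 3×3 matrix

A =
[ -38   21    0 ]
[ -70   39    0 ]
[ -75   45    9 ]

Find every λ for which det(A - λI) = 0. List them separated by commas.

-3, 4, 9

Set up det(lambda·I - A) = 0.
Expanding along the first row, p(lambda) = lambda^3 - 10·lambda^2 - 3·lambda + 108.
Since p(4) = 0, lambda = 4 is a root.
Factor out (lambda - 4): p(lambda) = (lambda - 4)·(lambda^2 - 6·lambda - 27).
The quadratic factors as (lambda + 3)·(lambda - 9).
Eigenvalues: -3, 4, 9.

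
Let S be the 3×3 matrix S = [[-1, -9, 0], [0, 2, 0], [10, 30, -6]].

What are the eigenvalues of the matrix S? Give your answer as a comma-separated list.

Set up det(μI - S) = 0.
Expanding the 3×3 determinant: p(μ) = μ^3 + 5μ^2 - 8μ - 12.
Rational-root test: μ = -1 gives p(-1) = 0.
Factor out (μ + 1): p(μ) = (μ + 1)·(μ^2 + 4μ - 12).
The quadratic factors as (μ + 6)·(μ - 2).
Eigenvalues: -6, -1, 2.

-6, -1, 2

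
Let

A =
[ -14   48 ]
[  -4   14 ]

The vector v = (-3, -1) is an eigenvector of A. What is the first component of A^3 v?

-24

First find the eigenvalue: Av = (-6, -2) = 2·(-3, -1), so λ = 2.
Then A^3 v = λ^3·v = 2^3·(-3, -1) = 8·(-3, -1) = (-24, -8).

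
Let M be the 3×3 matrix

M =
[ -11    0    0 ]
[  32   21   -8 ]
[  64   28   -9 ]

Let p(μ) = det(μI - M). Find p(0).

385

p(0) = det(0·I − M) = det(−M) = (−1)^3·det(M).
det(M) = -385, so p(0) = 385.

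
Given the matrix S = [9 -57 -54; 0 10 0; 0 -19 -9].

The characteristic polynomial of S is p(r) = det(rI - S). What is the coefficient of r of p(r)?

-81

p(r) = r^3 - 10r^2 - 81r + 810.
The coefficient of r is -81.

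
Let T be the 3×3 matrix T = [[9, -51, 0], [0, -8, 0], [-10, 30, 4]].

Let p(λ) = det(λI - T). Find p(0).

p(0) = det(0·I − T) = det(−T) = (−1)^3·det(T).
det(T) = -288, so p(0) = 288.

288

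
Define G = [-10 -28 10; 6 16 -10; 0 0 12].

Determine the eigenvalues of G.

2, 4, 12

Compute the characteristic polynomial p(λ) = det(λI - G).
Cofactor expansion gives p(λ) = λ^3 - 18λ^2 + 80λ - 96.
Try λ = 2: p(2) = 0, so 2 is a root.
Factor out (λ - 2): p(λ) = (λ - 2)·(λ^2 - 16λ + 48).
The quadratic factors as (λ - 4)·(λ - 12).
Eigenvalues: 2, 4, 12.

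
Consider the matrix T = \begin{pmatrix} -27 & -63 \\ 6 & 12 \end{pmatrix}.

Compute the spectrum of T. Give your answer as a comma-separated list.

-9, -6

det(T - λI) = (-27 - λ)(12 - λ) - (-63)·(6) = λ^2 + 15λ + 54.
This factors as (λ + 9)·(λ + 6) = 0.
Eigenvalues: -9, -6.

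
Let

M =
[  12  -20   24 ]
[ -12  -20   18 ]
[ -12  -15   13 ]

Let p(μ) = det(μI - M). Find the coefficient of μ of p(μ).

-26

p(μ) = μ^3 - 5μ^2 - 26μ + 120.
The coefficient of μ is -26.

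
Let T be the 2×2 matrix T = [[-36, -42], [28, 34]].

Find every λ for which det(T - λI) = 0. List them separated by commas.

-8, 6

det(T - λI) = (-36 - λ)(34 - λ) - (-42)·(28) = λ^2 + 2λ - 48.
This factors as (λ + 8)·(λ - 6) = 0.
Eigenvalues: -8, 6.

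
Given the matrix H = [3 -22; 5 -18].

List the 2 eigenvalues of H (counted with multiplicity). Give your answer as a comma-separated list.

det(H - tI) = (3 - t)(-18 - t) - (-22)·(5) = t^2 + 15t + 56.
This factors as (t + 8)·(t + 7) = 0.
Eigenvalues: -8, -7.

-8, -7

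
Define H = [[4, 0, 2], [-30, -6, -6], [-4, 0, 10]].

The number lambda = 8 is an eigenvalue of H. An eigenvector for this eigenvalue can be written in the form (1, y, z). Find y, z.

-3, 2

We need (H - 8I)v = 0.
H - 8I = [[-4, 0, 2], [-30, -14, -6], [-4, 0, 2]].
Row 1: (-4)·1 + (0)·y + (2)·z = 0
Row 2: (-30)·1 + (-14)·y + (-6)·z = 0
Row 3: (-4)·1 + (0)·y + (2)·z = 0
Solving gives y = -3, z = 2.
Check: H·(1, -3, 2) = (8, -24, 16) = 8·(1, -3, 2).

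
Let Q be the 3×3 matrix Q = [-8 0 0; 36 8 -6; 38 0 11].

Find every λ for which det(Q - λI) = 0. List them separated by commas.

Compute the characteristic polynomial p(μ) = det(μI - Q).
Expanding the 3×3 determinant: p(μ) = μ^3 - 11μ^2 - 64μ + 704.
Try μ = 8: p(8) = 0, so 8 is a root.
Factor out (μ - 8): p(μ) = (μ - 8)·(μ^2 - 3μ - 88).
The quadratic factors as (μ + 8)·(μ - 11).
Eigenvalues: -8, 8, 11.

-8, 8, 11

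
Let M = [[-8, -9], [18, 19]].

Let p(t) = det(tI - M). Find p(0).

p(0) = det(0·I − M) = det(−M) = (−1)^2·det(M).
det(M) = 10, so p(0) = 10.

10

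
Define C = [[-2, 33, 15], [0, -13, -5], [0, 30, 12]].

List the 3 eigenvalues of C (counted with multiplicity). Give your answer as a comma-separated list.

Set up det(lambda·I - C) = 0.
Expanding along the first row, p(lambda) = lambda^3 + 3·lambda^2 - 4·lambda - 12.
Rational-root test: lambda = -3 gives p(-3) = 0.
Factor out (lambda + 3): p(lambda) = (lambda + 3)·(lambda^2 - 4).
The quadratic factors as (lambda + 2)·(lambda - 2).
Eigenvalues: -3, -2, 2.

-3, -2, 2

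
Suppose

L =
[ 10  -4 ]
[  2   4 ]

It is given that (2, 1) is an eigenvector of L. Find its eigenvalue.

Compute Lv: L·(2, 1) = (16, 8).
Since Lv = λv, compare component 1: 16 = λ·2, so λ = 8.

8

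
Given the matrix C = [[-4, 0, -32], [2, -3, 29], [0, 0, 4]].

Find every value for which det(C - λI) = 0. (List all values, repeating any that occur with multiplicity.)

-4, -3, 4

Compute the characteristic polynomial p(s) = det(sI - C).
Expanding the 3×3 determinant: p(s) = s^3 + 3s^2 - 16s - 48.
Try s = -3: p(-3) = 0, so -3 is a root.
Factor out (s + 3): p(s) = (s + 3)·(s^2 - 16).
The quadratic factors as (s + 4)·(s - 4).
Eigenvalues: -4, -3, 4.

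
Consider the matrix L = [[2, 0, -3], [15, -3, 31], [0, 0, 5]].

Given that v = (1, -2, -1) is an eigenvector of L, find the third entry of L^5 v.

-3125

First find the eigenvalue: Lv = (5, -10, -5) = 5·(1, -2, -1), so λ = 5.
Then L^5 v = λ^5·v = 5^5·(1, -2, -1) = 3125·(1, -2, -1) = (3125, -6250, -3125).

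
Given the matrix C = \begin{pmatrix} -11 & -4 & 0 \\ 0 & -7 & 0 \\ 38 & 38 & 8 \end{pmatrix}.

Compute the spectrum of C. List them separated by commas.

-11, -7, 8

Compute the characteristic polynomial p(μ) = det(μI - C).
Expanding the 3×3 determinant: p(μ) = μ^3 + 10μ^2 - 67μ - 616.
Rational-root test: μ = -7 gives p(-7) = 0.
Dividing by (μ + 7) leaves μ^2 + 3μ - 88.
The quadratic factors as (μ + 11)·(μ - 8).
Eigenvalues: -11, -7, 8.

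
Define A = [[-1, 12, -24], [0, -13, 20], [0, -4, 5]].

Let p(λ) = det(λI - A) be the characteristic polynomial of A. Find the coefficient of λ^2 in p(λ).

The coefficient of λ^2 of det(λI - A) is −trace(A).
trace(A) = (-1) + (-13) + (5) = -9, so the coefficient is 9.

9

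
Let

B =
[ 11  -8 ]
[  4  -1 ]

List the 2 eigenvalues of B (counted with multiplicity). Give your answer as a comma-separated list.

det(B - rI) = (11 - r)(-1 - r) - (-8)·(4) = r^2 - 10r + 21.
This factors as (r - 3)·(r - 7) = 0.
Eigenvalues: 3, 7.

3, 7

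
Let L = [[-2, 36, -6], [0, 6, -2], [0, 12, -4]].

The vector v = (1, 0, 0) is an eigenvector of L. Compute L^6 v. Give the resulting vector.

(64, 0, 0)

First find the eigenvalue: Lv = (-2, 0, 0) = -2·(1, 0, 0), so λ = -2.
Then L^6 v = λ^6·v = (-2)^6·(1, 0, 0) = 64·(1, 0, 0) = (64, 0, 0).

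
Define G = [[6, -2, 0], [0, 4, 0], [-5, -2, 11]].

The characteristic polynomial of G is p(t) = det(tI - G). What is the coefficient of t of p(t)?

134

p(t) = t^3 - 21t^2 + 134t - 264.
The coefficient of t is 134.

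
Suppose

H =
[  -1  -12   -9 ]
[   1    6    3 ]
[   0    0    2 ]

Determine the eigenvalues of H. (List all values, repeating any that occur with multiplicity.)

Compute the characteristic polynomial p(λ) = det(λI - H).
Cofactor expansion gives p(λ) = λ^3 - 7λ^2 + 16λ - 12.
Since p(2) = 0, λ = 2 is a root.
Factor out (λ - 2): p(λ) = (λ - 2)·(λ^2 - 5λ + 6).
The quadratic factors as (λ - 2)·(λ - 3).
Eigenvalues: 2, 2, 3.

2, 2, 3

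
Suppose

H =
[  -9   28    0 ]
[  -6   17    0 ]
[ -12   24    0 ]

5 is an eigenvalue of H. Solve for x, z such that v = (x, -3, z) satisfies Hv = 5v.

We need (H - 5I)v = 0.
H - 5I = [[-14, 28, 0], [-6, 12, 0], [-12, 24, -5]].
Row 1: (-14)·x + (28)·-3 + (0)·z = 0
Row 2: (-6)·x + (12)·-3 + (0)·z = 0
Row 3: (-12)·x + (24)·-3 + (-5)·z = 0
Solving gives x = -6, z = 0.
Check: H·(-6, -3, 0) = (-30, -15, 0) = 5·(-6, -3, 0).

-6, 0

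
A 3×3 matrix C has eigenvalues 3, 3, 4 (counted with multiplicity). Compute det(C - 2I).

2

If C has eigenvalues 3, 3, 4, then C - 2I has eigenvalues 1, 1, 2.
det(C - 2I) = (1) · (1) · (2) = 2.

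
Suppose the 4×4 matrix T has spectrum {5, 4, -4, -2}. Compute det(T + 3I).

-56

If T has eigenvalues 5, 4, -4, -2, then T + 3I has eigenvalues 8, 7, -1, 1.
det(T + 3I) = (8) · (7) · (-1) · (1) = -56.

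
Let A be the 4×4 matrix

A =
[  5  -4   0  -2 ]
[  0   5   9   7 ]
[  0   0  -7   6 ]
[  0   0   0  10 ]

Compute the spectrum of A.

A is upper triangular, so its eigenvalues are the diagonal entries.
Diagonal: 5, 5, -7, 10.

-7, 5, 5, 10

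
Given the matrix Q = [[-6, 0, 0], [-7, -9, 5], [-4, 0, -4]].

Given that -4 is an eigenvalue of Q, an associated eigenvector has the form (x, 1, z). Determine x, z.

0, 1

We need (Q + 4I)v = 0.
Q + 4I = [[-2, 0, 0], [-7, -5, 5], [-4, 0, 0]].
Row 1: (-2)·x + (0)·1 + (0)·z = 0
Row 2: (-7)·x + (-5)·1 + (5)·z = 0
Row 3: (-4)·x + (0)·1 + (0)·z = 0
Solving gives x = 0, z = 1.
Check: Q·(0, 1, 1) = (0, -4, -4) = -4·(0, 1, 1).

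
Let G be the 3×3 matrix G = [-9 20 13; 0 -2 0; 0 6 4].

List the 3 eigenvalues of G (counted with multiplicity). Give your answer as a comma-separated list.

The characteristic polynomial is p(μ) = det(μI - G).
Expanding along the first row, p(μ) = μ^3 + 7μ^2 - 26μ - 72.
Rational-root test: μ = -2 gives p(-2) = 0.
Factor out (μ + 2): p(μ) = (μ + 2)·(μ^2 + 5μ - 36).
The quadratic factors as (μ + 9)·(μ - 4).
Eigenvalues: -9, -2, 4.

-9, -2, 4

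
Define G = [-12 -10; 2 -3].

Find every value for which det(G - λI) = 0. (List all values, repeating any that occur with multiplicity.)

det(G - sI) = (-12 - s)(-3 - s) - (-10)·(2) = s^2 + 15s + 56.
This factors as (s + 8)·(s + 7) = 0.
Eigenvalues: -8, -7.

-8, -7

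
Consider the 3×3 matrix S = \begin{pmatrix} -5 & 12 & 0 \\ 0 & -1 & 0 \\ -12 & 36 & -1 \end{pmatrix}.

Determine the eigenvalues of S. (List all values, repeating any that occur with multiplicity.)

Set up det(sI - S) = 0.
Expanding along the first row, p(s) = s^3 + 7s^2 + 11s + 5.
Try s = -1: p(-1) = 0, so -1 is a root.
Dividing by (s + 1) leaves s^2 + 6s + 5.
The quadratic factors as (s + 5)·(s + 1).
Eigenvalues: -5, -1, -1.

-5, -1, -1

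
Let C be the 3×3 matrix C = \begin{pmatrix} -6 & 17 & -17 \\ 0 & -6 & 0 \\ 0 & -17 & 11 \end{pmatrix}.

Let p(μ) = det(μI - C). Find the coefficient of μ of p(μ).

p(μ) = μ^3 + μ^2 - 96μ - 396.
The coefficient of μ is -96.

-96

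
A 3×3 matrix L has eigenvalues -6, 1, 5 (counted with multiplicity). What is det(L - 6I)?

If L has eigenvalues -6, 1, 5, then L - 6I has eigenvalues -12, -5, -1.
det(L - 6I) = (-12) · (-5) · (-1) = -60.

-60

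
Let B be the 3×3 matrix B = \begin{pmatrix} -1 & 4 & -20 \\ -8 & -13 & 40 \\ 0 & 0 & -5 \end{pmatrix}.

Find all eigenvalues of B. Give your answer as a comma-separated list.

Compute the characteristic polynomial p(lambda) = det(lambda·I - B).
Expanding along the first row, p(lambda) = lambda^3 + 19·lambda^2 + 115·lambda + 225.
Rational-root test: lambda = -5 gives p(-5) = 0.
Factor out (lambda + 5): p(lambda) = (lambda + 5)·(lambda^2 + 14·lambda + 45).
The quadratic factors as (lambda + 9)·(lambda + 5).
Eigenvalues: -9, -5, -5.

-9, -5, -5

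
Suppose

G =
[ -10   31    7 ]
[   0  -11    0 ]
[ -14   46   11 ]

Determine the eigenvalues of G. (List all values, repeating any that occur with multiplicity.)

-11, -3, 4

The characteristic polynomial is p(r) = det(rI - G).
Cofactor expansion gives p(r) = r^3 + 10r^2 - 23r - 132.
Rational-root test: r = -3 gives p(-3) = 0.
Factor out (r + 3): p(r) = (r + 3)·(r^2 + 7r - 44).
The quadratic factors as (r + 11)·(r - 4).
Eigenvalues: -11, -3, 4.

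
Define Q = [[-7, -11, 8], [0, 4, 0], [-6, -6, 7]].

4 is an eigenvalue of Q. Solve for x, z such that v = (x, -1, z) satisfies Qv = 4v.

1, 0

We need (Q - 4I)v = 0.
Q - 4I = [[-11, -11, 8], [0, 0, 0], [-6, -6, 3]].
Row 1: (-11)·x + (-11)·-1 + (8)·z = 0
Row 2: (0)·x + (0)·-1 + (0)·z = 0
Row 3: (-6)·x + (-6)·-1 + (3)·z = 0
Solving gives x = 1, z = 0.
Check: Q·(1, -1, 0) = (4, -4, 0) = 4·(1, -1, 0).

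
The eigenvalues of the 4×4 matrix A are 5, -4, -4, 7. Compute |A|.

560

det(A) is the product of the eigenvalues: (5) · (-4) · (-4) · (7) = 560.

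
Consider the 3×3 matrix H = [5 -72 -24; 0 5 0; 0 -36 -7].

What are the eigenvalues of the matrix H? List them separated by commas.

The characteristic polynomial is p(t) = det(tI - H).
Cofactor expansion gives p(t) = t^3 - 3t^2 - 45t + 175.
Rational-root test: t = 5 gives p(5) = 0.
Dividing by (t - 5) leaves t^2 + 2t - 35.
The quadratic factors as (t + 7)·(t - 5).
Eigenvalues: -7, 5, 5.

-7, 5, 5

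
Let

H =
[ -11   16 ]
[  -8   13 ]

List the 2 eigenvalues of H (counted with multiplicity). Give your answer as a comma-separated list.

-3, 5

det(H - λI) = (-11 - λ)(13 - λ) - (16)·(-8) = λ^2 - 2λ - 15.
This factors as (λ + 3)·(λ - 5) = 0.
Eigenvalues: -3, 5.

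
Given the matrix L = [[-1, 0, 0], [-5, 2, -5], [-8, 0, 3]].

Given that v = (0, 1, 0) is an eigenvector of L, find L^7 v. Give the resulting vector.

(0, 128, 0)

First find the eigenvalue: Lv = (0, 2, 0) = 2·(0, 1, 0), so λ = 2.
Then L^7 v = λ^7·v = 2^7·(0, 1, 0) = 128·(0, 1, 0) = (0, 128, 0).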